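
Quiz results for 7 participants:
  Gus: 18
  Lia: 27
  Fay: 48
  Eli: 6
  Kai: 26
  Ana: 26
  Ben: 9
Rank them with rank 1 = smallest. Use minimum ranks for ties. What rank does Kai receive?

4

Sorted (ascending): 6, 9, 18, 26, 26, 27, 48
The 2 values of 26 occupy positions 4–5 → each gets rank 4.
Kai has value 26 → rank 4.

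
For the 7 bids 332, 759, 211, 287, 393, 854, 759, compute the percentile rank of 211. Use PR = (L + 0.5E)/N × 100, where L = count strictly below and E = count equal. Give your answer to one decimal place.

7.1

N = 7.
Strictly below 211: 0. Equal to 211: 1.
PR = (0 + 0.5·1)/7 × 100 = 7.1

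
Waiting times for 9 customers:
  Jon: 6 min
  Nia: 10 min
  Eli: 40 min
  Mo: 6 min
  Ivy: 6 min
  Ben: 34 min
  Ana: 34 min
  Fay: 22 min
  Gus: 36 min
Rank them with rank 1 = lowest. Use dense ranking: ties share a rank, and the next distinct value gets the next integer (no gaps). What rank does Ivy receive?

1

Sorted (ascending): 6, 6, 6, 10, 22, 34, 34, 36, 40
The 3 values of 6 share dense rank 1.
The 2 values of 34 share dense rank 4.
Remaining distinct values take the next consecutive integers.
Ivy has value 6 min → rank 1.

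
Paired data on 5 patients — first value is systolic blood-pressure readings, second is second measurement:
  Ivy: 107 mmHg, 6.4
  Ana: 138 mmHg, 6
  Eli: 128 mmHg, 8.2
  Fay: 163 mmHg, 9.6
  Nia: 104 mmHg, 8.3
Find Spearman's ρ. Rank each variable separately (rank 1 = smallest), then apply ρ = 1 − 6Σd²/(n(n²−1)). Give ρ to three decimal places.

Ranks of variable 1: 2, 4, 3, 5, 1
Ranks of variable 2: 2, 1, 3, 5, 4
d = r₁ − r₂: 0, 3, 0, 0, -3
d²: 0, 9, 0, 0, 9; Σd² = 18
ρ = 1 − 6·18/(5·24) = 1 − 108/120 = 0.100

0.100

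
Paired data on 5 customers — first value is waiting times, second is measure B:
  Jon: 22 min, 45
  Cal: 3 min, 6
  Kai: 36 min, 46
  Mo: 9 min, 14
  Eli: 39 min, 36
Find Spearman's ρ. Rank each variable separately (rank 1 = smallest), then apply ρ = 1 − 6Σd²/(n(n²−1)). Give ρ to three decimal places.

0.700

Ranks of variable 1: 3, 1, 4, 2, 5
Ranks of variable 2: 4, 1, 5, 2, 3
d = r₁ − r₂: -1, 0, -1, 0, 2
d²: 1, 0, 1, 0, 4; Σd² = 6
ρ = 1 − 6·6/(5·24) = 1 − 36/120 = 0.700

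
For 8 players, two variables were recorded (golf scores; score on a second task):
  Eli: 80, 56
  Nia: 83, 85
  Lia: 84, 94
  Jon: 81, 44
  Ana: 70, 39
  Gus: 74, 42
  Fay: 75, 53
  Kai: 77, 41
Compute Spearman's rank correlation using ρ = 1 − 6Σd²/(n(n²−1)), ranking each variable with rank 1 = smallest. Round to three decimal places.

Ranks of variable 1: 5, 7, 8, 6, 1, 2, 3, 4
Ranks of variable 2: 6, 7, 8, 4, 1, 3, 5, 2
d = r₁ − r₂: -1, 0, 0, 2, 0, -1, -2, 2
d²: 1, 0, 0, 4, 0, 1, 4, 4; Σd² = 14
ρ = 1 − 6·14/(8·63) = 1 − 84/504 = 0.833

0.833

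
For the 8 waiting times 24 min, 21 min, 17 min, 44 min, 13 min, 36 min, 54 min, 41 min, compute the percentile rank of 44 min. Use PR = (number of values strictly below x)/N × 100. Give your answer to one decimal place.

N = 8.
Strictly below 44: 6. Equal to 44: 1.
PR = 6/8 × 100 = 75.0

75.0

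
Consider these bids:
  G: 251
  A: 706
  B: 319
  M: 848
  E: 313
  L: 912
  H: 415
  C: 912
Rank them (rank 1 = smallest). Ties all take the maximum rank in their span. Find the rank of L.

8

Sorted (ascending): 251, 313, 319, 415, 706, 848, 912, 912
The 2 values of 912 occupy positions 7–8 → each gets rank 8.
L has value 912 → rank 8.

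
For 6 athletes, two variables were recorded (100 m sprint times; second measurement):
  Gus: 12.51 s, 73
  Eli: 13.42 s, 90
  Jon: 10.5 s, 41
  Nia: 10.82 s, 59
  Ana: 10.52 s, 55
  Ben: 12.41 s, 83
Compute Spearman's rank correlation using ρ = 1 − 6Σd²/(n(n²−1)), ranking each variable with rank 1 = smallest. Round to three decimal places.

Ranks of variable 1: 5, 6, 1, 3, 2, 4
Ranks of variable 2: 4, 6, 1, 3, 2, 5
d = r₁ − r₂: 1, 0, 0, 0, 0, -1
d²: 1, 0, 0, 0, 0, 1; Σd² = 2
ρ = 1 − 6·2/(6·35) = 1 − 12/210 = 0.943

0.943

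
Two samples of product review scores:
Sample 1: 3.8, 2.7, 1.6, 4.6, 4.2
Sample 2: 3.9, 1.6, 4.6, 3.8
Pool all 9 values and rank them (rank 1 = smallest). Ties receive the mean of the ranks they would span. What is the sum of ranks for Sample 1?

Sorted (ascending): 1.6, 1.6, 2.7, 3.8, 3.8, 3.9, 4.2, 4.6, 4.6
The 2 values of 1.6 occupy positions 1–2 → average rank (1+2)/2 = 1.5.
The 2 values of 3.8 occupy positions 4–5 → average rank (4+5)/2 = 4.5.
The 2 values of 4.6 occupy positions 8–9 → average rank (8+9)/2 = 8.5.
Sample 1 values → pooled ranks: 3.8→4.5, 2.7→3, 1.6→1.5, 4.6→8.5, 4.2→7
Rank sum = 4.5 + 3 + 1.5 + 8.5 + 7 = 24.5

24.5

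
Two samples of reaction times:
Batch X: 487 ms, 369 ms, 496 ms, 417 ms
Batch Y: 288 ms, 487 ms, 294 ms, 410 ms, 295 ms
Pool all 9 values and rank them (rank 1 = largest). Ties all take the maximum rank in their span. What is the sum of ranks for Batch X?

14

Sorted (descending): 496, 487, 487, 417, 410, 369, 295, 294, 288
The 2 values of 487 occupy positions 2–3 → each gets rank 3.
Batch X values → pooled ranks: 487→3, 369→6, 496→1, 417→4
Rank sum = 3 + 6 + 1 + 4 = 14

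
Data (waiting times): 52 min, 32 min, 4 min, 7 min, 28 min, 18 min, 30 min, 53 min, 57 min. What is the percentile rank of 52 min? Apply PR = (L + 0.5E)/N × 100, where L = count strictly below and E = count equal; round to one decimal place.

72.2

N = 9.
Strictly below 52: 6. Equal to 52: 1.
PR = (6 + 0.5·1)/9 × 100 = 72.2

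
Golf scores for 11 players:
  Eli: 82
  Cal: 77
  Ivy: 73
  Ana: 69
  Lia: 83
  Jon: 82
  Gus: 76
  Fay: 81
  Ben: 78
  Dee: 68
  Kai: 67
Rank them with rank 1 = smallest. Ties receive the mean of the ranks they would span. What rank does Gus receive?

5

Sorted (ascending): 67, 68, 69, 73, 76, 77, 78, 81, 82, 82, 83
The 2 values of 82 occupy positions 9–10 → average rank (9+10)/2 = 9.5.
Gus has value 76 → rank 5.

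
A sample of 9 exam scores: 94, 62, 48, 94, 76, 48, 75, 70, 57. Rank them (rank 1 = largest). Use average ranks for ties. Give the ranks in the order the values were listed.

1.5, 6, 8.5, 1.5, 3, 8.5, 4, 5, 7

Sorted (descending): 94, 94, 76, 75, 70, 62, 57, 48, 48
The 2 values of 94 occupy positions 1–2 → average rank (1+2)/2 = 1.5.
The 2 values of 48 occupy positions 8–9 → average rank (8+9)/2 = 8.5.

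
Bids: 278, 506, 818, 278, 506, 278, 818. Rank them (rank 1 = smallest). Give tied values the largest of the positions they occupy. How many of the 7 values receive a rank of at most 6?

Sorted (ascending): 278, 278, 278, 506, 506, 818, 818
The 3 values of 278 occupy positions 1–3 → each gets rank 3.
The 2 values of 506 occupy positions 4–5 → each gets rank 5.
The 2 values of 818 occupy positions 6–7 → each gets rank 7.
Ranks ≤ 6: {3, 3, 3, 5, 5} → 5 values.

5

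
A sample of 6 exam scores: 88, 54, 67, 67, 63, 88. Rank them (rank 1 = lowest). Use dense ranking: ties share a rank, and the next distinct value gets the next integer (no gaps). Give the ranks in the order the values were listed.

Sorted (ascending): 54, 63, 67, 67, 88, 88
The 2 values of 67 share dense rank 3.
The 2 values of 88 share dense rank 4.
Remaining distinct values take the next consecutive integers.

4, 1, 3, 3, 2, 4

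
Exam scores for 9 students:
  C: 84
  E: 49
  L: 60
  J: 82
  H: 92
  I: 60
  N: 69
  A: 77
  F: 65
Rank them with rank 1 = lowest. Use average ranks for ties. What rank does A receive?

Sorted (ascending): 49, 60, 60, 65, 69, 77, 82, 84, 92
The 2 values of 60 occupy positions 2–3 → average rank (2+3)/2 = 2.5.
A has value 77 → rank 6.

6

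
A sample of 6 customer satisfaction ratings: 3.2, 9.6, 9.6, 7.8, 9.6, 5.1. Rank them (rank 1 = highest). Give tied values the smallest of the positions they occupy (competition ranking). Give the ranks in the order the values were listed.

Sorted (descending): 9.6, 9.6, 9.6, 7.8, 5.1, 3.2
The 3 values of 9.6 occupy positions 1–3 → each gets rank 1.

6, 1, 1, 4, 1, 5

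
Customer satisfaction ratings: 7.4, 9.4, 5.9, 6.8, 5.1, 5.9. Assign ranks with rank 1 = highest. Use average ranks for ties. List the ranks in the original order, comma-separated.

Sorted (descending): 9.4, 7.4, 6.8, 5.9, 5.9, 5.1
The 2 values of 5.9 occupy positions 4–5 → average rank (4+5)/2 = 4.5.

2, 1, 4.5, 3, 6, 4.5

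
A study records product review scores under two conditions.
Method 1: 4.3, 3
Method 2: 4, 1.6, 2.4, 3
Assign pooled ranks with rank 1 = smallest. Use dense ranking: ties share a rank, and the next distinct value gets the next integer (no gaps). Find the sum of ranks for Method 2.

10

Sorted (ascending): 1.6, 2.4, 3, 3, 4, 4.3
The 2 values of 3 share dense rank 3.
Remaining distinct values take the next consecutive integers.
Method 2 values → pooled ranks: 4→4, 1.6→1, 2.4→2, 3→3
Rank sum = 4 + 1 + 2 + 3 = 10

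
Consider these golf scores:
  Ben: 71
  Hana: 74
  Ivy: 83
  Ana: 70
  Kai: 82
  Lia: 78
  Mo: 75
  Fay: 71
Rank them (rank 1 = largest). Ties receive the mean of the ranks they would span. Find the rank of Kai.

Sorted (descending): 83, 82, 78, 75, 74, 71, 71, 70
The 2 values of 71 occupy positions 6–7 → average rank (6+7)/2 = 6.5.
Kai has value 82 → rank 2.

2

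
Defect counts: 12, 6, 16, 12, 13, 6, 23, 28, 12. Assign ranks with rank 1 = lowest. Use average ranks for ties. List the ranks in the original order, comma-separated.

Sorted (ascending): 6, 6, 12, 12, 12, 13, 16, 23, 28
The 2 values of 6 occupy positions 1–2 → average rank (1+2)/2 = 1.5.
The 3 values of 12 occupy positions 3–5 → average rank 4.

4, 1.5, 7, 4, 6, 1.5, 8, 9, 4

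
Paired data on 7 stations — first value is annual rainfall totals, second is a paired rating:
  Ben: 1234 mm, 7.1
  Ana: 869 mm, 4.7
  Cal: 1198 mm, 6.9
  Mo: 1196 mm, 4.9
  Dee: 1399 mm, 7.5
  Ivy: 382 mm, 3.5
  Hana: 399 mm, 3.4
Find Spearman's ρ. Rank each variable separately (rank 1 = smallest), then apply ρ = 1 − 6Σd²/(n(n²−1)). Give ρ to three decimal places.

Ranks of variable 1: 6, 3, 5, 4, 7, 1, 2
Ranks of variable 2: 6, 3, 5, 4, 7, 2, 1
d = r₁ − r₂: 0, 0, 0, 0, 0, -1, 1
d²: 0, 0, 0, 0, 0, 1, 1; Σd² = 2
ρ = 1 − 6·2/(7·48) = 1 − 12/336 = 0.964

0.964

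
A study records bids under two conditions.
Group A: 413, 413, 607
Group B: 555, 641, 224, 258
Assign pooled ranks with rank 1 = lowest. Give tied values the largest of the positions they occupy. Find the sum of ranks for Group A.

Sorted (ascending): 224, 258, 413, 413, 555, 607, 641
The 2 values of 413 occupy positions 3–4 → each gets rank 4.
Group A values → pooled ranks: 413→4, 413→4, 607→6
Rank sum = 4 + 4 + 6 = 14

14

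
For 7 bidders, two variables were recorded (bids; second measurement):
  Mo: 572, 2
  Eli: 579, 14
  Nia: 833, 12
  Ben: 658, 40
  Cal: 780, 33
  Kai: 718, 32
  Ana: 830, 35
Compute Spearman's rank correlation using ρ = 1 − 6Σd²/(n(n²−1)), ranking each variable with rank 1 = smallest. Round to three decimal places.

0.250

Ranks of variable 1: 1, 2, 7, 3, 5, 4, 6
Ranks of variable 2: 1, 3, 2, 7, 5, 4, 6
d = r₁ − r₂: 0, -1, 5, -4, 0, 0, 0
d²: 0, 1, 25, 16, 0, 0, 0; Σd² = 42
ρ = 1 − 6·42/(7·48) = 1 − 252/336 = 0.250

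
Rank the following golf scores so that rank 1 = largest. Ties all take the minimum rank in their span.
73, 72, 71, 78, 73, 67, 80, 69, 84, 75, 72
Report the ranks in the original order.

Sorted (descending): 84, 80, 78, 75, 73, 73, 72, 72, 71, 69, 67
The 2 values of 73 occupy positions 5–6 → each gets rank 5.
The 2 values of 72 occupy positions 7–8 → each gets rank 7.

5, 7, 9, 3, 5, 11, 2, 10, 1, 4, 7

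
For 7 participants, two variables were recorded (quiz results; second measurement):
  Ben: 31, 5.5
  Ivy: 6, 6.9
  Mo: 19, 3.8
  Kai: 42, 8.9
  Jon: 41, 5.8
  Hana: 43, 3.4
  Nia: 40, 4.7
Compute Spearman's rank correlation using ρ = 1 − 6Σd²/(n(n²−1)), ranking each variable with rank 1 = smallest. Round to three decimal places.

Ranks of variable 1: 3, 1, 2, 6, 5, 7, 4
Ranks of variable 2: 4, 6, 2, 7, 5, 1, 3
d = r₁ − r₂: -1, -5, 0, -1, 0, 6, 1
d²: 1, 25, 0, 1, 0, 36, 1; Σd² = 64
ρ = 1 − 6·64/(7·48) = 1 − 384/336 = -0.143

-0.143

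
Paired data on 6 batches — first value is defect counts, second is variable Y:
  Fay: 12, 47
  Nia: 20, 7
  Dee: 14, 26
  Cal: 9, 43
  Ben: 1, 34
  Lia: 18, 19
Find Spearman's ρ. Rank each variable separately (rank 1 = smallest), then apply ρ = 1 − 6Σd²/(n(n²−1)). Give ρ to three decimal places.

-0.771

Ranks of variable 1: 3, 6, 4, 2, 1, 5
Ranks of variable 2: 6, 1, 3, 5, 4, 2
d = r₁ − r₂: -3, 5, 1, -3, -3, 3
d²: 9, 25, 1, 9, 9, 9; Σd² = 62
ρ = 1 − 6·62/(6·35) = 1 − 372/210 = -0.771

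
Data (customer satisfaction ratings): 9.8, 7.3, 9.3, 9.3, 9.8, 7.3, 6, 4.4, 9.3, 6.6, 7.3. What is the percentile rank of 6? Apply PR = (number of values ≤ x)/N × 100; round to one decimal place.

18.2

N = 11.
Strictly below 6: 1. Equal to 6: 1.
PR = 2/11 × 100 = 18.2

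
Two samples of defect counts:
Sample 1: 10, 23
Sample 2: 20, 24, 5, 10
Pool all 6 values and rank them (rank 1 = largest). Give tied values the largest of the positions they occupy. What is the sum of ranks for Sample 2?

Sorted (descending): 24, 23, 20, 10, 10, 5
The 2 values of 10 occupy positions 4–5 → each gets rank 5.
Sample 2 values → pooled ranks: 20→3, 24→1, 5→6, 10→5
Rank sum = 3 + 1 + 6 + 5 = 15

15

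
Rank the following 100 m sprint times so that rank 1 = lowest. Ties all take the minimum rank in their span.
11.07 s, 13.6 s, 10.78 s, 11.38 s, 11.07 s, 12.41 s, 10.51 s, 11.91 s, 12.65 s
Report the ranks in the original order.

3, 9, 2, 5, 3, 7, 1, 6, 8

Sorted (ascending): 10.51, 10.78, 11.07, 11.07, 11.38, 11.91, 12.41, 12.65, 13.6
The 2 values of 11.07 occupy positions 3–4 → each gets rank 3.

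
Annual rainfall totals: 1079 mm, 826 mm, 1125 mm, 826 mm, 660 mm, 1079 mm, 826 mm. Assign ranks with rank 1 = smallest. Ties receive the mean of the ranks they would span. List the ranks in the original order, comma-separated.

Sorted (ascending): 660, 826, 826, 826, 1079, 1079, 1125
The 3 values of 826 occupy positions 2–4 → average rank 3.
The 2 values of 1079 occupy positions 5–6 → average rank (5+6)/2 = 5.5.

5.5, 3, 7, 3, 1, 5.5, 3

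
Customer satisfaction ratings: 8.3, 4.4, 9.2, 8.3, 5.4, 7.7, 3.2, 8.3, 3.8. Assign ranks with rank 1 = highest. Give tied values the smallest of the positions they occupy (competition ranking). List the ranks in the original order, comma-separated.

2, 7, 1, 2, 6, 5, 9, 2, 8

Sorted (descending): 9.2, 8.3, 8.3, 8.3, 7.7, 5.4, 4.4, 3.8, 3.2
The 3 values of 8.3 occupy positions 2–4 → each gets rank 2.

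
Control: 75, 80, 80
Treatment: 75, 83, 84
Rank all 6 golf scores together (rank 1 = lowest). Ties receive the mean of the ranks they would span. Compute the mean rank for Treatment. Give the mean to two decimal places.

Sorted (ascending): 75, 75, 80, 80, 83, 84
The 2 values of 75 occupy positions 1–2 → average rank (1+2)/2 = 1.5.
The 2 values of 80 occupy positions 3–4 → average rank (3+4)/2 = 3.5.
Treatment values → pooled ranks: 75→1.5, 83→5, 84→6
Mean rank = (1.5 + 5 + 6) / 3 = 4.17

4.17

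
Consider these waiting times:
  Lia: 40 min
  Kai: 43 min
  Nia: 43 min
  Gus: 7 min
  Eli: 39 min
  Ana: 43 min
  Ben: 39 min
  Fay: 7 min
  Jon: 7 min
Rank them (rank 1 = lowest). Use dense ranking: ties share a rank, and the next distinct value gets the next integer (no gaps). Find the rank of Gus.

1

Sorted (ascending): 7, 7, 7, 39, 39, 40, 43, 43, 43
The 3 values of 7 share dense rank 1.
The 2 values of 39 share dense rank 2.
The 3 values of 43 share dense rank 4.
Remaining distinct values take the next consecutive integers.
Gus has value 7 min → rank 1.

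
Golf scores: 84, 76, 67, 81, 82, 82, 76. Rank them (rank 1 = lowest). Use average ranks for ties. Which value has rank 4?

Sorted (ascending): 67, 76, 76, 81, 82, 82, 84
The 2 values of 76 occupy positions 2–3 → average rank (2+3)/2 = 2.5.
The 2 values of 82 occupy positions 5–6 → average rank (5+6)/2 = 5.5.
Rank 4 → value 81.

81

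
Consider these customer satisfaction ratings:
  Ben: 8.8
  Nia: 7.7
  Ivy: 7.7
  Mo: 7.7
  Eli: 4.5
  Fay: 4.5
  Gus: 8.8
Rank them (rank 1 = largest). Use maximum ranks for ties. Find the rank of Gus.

2

Sorted (descending): 8.8, 8.8, 7.7, 7.7, 7.7, 4.5, 4.5
The 2 values of 8.8 occupy positions 1–2 → each gets rank 2.
The 3 values of 7.7 occupy positions 3–5 → each gets rank 5.
The 2 values of 4.5 occupy positions 6–7 → each gets rank 7.
Gus has value 8.8 → rank 2.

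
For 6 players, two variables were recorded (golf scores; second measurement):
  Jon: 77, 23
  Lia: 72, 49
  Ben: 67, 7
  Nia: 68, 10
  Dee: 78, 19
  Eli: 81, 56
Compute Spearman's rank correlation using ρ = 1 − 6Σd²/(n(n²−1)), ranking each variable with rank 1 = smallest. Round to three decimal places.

Ranks of variable 1: 4, 3, 1, 2, 5, 6
Ranks of variable 2: 4, 5, 1, 2, 3, 6
d = r₁ − r₂: 0, -2, 0, 0, 2, 0
d²: 0, 4, 0, 0, 4, 0; Σd² = 8
ρ = 1 − 6·8/(6·35) = 1 − 48/210 = 0.771

0.771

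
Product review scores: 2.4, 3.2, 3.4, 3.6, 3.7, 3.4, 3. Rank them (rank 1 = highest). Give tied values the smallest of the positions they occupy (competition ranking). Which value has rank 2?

3.6

Sorted (descending): 3.7, 3.6, 3.4, 3.4, 3.2, 3, 2.4
The 2 values of 3.4 occupy positions 3–4 → each gets rank 3.
Rank 2 → value 3.6.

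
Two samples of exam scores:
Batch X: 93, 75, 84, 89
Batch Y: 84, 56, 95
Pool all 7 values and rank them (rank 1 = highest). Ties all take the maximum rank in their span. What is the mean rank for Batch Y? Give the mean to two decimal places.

Sorted (descending): 95, 93, 89, 84, 84, 75, 56
The 2 values of 84 occupy positions 4–5 → each gets rank 5.
Batch Y values → pooled ranks: 84→5, 56→7, 95→1
Mean rank = (5 + 7 + 1) / 3 = 4.33

4.33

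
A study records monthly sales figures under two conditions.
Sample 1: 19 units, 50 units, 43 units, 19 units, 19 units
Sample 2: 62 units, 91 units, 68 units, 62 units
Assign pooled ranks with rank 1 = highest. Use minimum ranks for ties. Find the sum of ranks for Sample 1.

32

Sorted (descending): 91, 68, 62, 62, 50, 43, 19, 19, 19
The 2 values of 62 occupy positions 3–4 → each gets rank 3.
The 3 values of 19 occupy positions 7–9 → each gets rank 7.
Sample 1 values → pooled ranks: 19→7, 50→5, 43→6, 19→7, 19→7
Rank sum = 7 + 5 + 6 + 7 + 7 = 32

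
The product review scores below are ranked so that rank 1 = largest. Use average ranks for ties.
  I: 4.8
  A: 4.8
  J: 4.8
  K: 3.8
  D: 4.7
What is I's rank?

2

Sorted (descending): 4.8, 4.8, 4.8, 4.7, 3.8
The 3 values of 4.8 occupy positions 1–3 → average rank 2.
I has value 4.8 → rank 2.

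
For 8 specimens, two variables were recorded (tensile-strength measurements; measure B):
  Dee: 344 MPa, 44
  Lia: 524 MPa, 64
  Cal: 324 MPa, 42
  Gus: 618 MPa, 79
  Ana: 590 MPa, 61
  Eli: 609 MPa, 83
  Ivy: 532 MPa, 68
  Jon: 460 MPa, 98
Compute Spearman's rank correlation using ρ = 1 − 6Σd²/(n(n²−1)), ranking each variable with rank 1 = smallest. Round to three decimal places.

Ranks of variable 1: 2, 4, 1, 8, 6, 7, 5, 3
Ranks of variable 2: 2, 4, 1, 6, 3, 7, 5, 8
d = r₁ − r₂: 0, 0, 0, 2, 3, 0, 0, -5
d²: 0, 0, 0, 4, 9, 0, 0, 25; Σd² = 38
ρ = 1 − 6·38/(8·63) = 1 − 228/504 = 0.548

0.548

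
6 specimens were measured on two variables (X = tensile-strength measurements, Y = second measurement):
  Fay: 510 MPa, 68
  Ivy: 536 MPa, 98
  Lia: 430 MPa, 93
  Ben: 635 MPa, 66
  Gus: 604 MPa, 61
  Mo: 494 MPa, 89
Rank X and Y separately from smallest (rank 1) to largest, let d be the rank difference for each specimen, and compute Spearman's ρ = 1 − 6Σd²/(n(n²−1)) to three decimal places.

-0.600

Ranks of variable 1: 3, 4, 1, 6, 5, 2
Ranks of variable 2: 3, 6, 5, 2, 1, 4
d = r₁ − r₂: 0, -2, -4, 4, 4, -2
d²: 0, 4, 16, 16, 16, 4; Σd² = 56
ρ = 1 − 6·56/(6·35) = 1 − 336/210 = -0.600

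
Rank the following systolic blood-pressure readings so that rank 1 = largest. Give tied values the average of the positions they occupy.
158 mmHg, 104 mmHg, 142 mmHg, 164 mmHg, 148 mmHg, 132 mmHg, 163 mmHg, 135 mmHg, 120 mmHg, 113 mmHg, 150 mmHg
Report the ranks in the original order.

3, 11, 6, 1, 5, 8, 2, 7, 9, 10, 4

Sorted (descending): 164, 163, 158, 150, 148, 142, 135, 132, 120, 113, 104
No ties — each value takes its position as its rank.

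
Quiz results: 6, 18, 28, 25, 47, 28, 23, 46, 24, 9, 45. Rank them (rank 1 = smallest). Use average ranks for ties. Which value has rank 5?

24

Sorted (ascending): 6, 9, 18, 23, 24, 25, 28, 28, 45, 46, 47
The 2 values of 28 occupy positions 7–8 → average rank (7+8)/2 = 7.5.
Rank 5 → value 24.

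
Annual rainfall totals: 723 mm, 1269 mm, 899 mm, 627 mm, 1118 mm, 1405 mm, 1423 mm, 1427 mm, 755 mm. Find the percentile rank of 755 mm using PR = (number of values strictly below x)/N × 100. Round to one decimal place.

22.2

N = 9.
Strictly below 755: 2. Equal to 755: 1.
PR = 2/9 × 100 = 22.2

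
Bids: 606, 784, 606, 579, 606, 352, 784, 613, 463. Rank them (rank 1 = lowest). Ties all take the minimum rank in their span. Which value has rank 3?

Sorted (ascending): 352, 463, 579, 606, 606, 606, 613, 784, 784
The 3 values of 606 occupy positions 4–6 → each gets rank 4.
The 2 values of 784 occupy positions 8–9 → each gets rank 8.
Rank 3 → value 579.

579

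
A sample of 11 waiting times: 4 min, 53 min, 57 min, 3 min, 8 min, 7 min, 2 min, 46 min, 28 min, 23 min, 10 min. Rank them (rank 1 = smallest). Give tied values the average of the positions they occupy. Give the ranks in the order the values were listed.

Sorted (ascending): 2, 3, 4, 7, 8, 10, 23, 28, 46, 53, 57
No ties — each value takes its position as its rank.

3, 10, 11, 2, 5, 4, 1, 9, 8, 7, 6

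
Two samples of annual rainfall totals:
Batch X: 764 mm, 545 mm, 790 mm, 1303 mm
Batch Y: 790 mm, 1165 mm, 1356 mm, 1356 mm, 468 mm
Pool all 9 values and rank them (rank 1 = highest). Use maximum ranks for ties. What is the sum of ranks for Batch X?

Sorted (descending): 1356, 1356, 1303, 1165, 790, 790, 764, 545, 468
The 2 values of 1356 occupy positions 1–2 → each gets rank 2.
The 2 values of 790 occupy positions 5–6 → each gets rank 6.
Batch X values → pooled ranks: 764→7, 545→8, 790→6, 1303→3
Rank sum = 7 + 8 + 6 + 3 = 24

24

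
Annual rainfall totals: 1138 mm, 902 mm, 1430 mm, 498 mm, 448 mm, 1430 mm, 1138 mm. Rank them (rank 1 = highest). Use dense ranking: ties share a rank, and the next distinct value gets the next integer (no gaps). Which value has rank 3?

902

Sorted (descending): 1430, 1430, 1138, 1138, 902, 498, 448
The 2 values of 1430 share dense rank 1.
The 2 values of 1138 share dense rank 2.
Remaining distinct values take the next consecutive integers.
Rank 3 → value 902.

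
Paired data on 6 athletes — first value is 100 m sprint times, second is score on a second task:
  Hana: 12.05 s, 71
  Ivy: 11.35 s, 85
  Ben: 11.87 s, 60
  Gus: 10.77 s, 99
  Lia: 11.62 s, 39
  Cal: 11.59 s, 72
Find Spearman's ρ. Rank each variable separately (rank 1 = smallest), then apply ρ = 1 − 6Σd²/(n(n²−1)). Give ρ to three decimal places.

-0.771

Ranks of variable 1: 6, 2, 5, 1, 4, 3
Ranks of variable 2: 3, 5, 2, 6, 1, 4
d = r₁ − r₂: 3, -3, 3, -5, 3, -1
d²: 9, 9, 9, 25, 9, 1; Σd² = 62
ρ = 1 − 6·62/(6·35) = 1 − 372/210 = -0.771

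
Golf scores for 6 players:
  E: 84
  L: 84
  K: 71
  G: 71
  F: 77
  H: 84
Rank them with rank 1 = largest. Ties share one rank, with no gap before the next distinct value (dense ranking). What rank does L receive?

Sorted (descending): 84, 84, 84, 77, 71, 71
The 3 values of 84 share dense rank 1.
The 2 values of 71 share dense rank 3.
Remaining distinct values take the next consecutive integers.
L has value 84 → rank 1.

1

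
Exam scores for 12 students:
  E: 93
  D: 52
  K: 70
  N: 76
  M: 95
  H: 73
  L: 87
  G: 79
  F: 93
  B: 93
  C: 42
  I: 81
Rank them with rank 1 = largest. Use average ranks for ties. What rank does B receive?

3

Sorted (descending): 95, 93, 93, 93, 87, 81, 79, 76, 73, 70, 52, 42
The 3 values of 93 occupy positions 2–4 → average rank 3.
B has value 93 → rank 3.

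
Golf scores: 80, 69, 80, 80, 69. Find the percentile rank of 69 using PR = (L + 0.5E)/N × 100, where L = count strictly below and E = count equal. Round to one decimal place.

20.0

N = 5.
Strictly below 69: 0. Equal to 69: 2.
PR = (0 + 0.5·2)/5 × 100 = 20.0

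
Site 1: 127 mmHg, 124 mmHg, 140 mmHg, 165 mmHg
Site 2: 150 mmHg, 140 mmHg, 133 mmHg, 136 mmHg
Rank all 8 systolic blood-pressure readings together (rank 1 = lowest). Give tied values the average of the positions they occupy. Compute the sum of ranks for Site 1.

Sorted (ascending): 124, 127, 133, 136, 140, 140, 150, 165
The 2 values of 140 occupy positions 5–6 → average rank (5+6)/2 = 5.5.
Site 1 values → pooled ranks: 127→2, 124→1, 140→5.5, 165→8
Rank sum = 2 + 1 + 5.5 + 8 = 16.5

16.5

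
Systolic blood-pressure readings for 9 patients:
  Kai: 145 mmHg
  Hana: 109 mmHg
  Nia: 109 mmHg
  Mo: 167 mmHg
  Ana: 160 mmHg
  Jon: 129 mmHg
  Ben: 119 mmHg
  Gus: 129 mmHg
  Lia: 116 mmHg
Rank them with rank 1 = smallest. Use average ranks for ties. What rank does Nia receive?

1.5

Sorted (ascending): 109, 109, 116, 119, 129, 129, 145, 160, 167
The 2 values of 109 occupy positions 1–2 → average rank (1+2)/2 = 1.5.
The 2 values of 129 occupy positions 5–6 → average rank (5+6)/2 = 5.5.
Nia has value 109 mmHg → rank 1.5.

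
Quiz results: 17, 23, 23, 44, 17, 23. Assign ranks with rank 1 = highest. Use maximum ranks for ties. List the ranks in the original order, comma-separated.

6, 4, 4, 1, 6, 4

Sorted (descending): 44, 23, 23, 23, 17, 17
The 3 values of 23 occupy positions 2–4 → each gets rank 4.
The 2 values of 17 occupy positions 5–6 → each gets rank 6.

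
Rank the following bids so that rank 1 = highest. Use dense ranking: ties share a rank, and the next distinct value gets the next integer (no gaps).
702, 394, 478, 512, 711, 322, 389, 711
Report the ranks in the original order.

Sorted (descending): 711, 711, 702, 512, 478, 394, 389, 322
The 2 values of 711 share dense rank 1.
Remaining distinct values take the next consecutive integers.

2, 5, 4, 3, 1, 7, 6, 1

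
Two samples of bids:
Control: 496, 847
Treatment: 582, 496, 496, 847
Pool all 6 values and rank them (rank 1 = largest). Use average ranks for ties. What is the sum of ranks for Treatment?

14.5

Sorted (descending): 847, 847, 582, 496, 496, 496
The 2 values of 847 occupy positions 1–2 → average rank (1+2)/2 = 1.5.
The 3 values of 496 occupy positions 4–6 → average rank 5.
Treatment values → pooled ranks: 582→3, 496→5, 496→5, 847→1.5
Rank sum = 3 + 5 + 5 + 1.5 = 14.5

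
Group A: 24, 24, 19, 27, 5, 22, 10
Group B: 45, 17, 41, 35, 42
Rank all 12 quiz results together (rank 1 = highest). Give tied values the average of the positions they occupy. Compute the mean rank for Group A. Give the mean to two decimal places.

8.29

Sorted (descending): 45, 42, 41, 35, 27, 24, 24, 22, 19, 17, 10, 5
The 2 values of 24 occupy positions 6–7 → average rank (6+7)/2 = 6.5.
Group A values → pooled ranks: 24→6.5, 24→6.5, 19→9, 27→5, 5→12, 22→8, 10→11
Mean rank = (6.5 + 6.5 + 9 + 5 + 12 + 8 + 11) / 7 = 8.29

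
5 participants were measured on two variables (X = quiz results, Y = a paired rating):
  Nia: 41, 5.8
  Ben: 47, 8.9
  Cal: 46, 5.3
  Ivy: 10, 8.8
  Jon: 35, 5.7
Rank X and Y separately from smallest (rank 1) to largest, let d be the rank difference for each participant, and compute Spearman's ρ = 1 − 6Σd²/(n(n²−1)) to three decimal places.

0.100

Ranks of variable 1: 3, 5, 4, 1, 2
Ranks of variable 2: 3, 5, 1, 4, 2
d = r₁ − r₂: 0, 0, 3, -3, 0
d²: 0, 0, 9, 9, 0; Σd² = 18
ρ = 1 − 6·18/(5·24) = 1 − 108/120 = 0.100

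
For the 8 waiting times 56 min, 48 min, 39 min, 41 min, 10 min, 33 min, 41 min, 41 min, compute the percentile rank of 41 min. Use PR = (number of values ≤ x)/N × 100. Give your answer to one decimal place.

75.0

N = 8.
Strictly below 41: 3. Equal to 41: 3.
PR = 6/8 × 100 = 75.0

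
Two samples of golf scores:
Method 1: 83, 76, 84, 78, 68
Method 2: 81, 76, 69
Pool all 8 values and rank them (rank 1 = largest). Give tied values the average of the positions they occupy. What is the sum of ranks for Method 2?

15.5

Sorted (descending): 84, 83, 81, 78, 76, 76, 69, 68
The 2 values of 76 occupy positions 5–6 → average rank (5+6)/2 = 5.5.
Method 2 values → pooled ranks: 81→3, 76→5.5, 69→7
Rank sum = 3 + 5.5 + 7 = 15.5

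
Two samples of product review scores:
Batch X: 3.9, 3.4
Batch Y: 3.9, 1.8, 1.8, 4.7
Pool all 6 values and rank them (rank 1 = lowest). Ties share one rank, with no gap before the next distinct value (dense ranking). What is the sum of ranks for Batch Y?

Sorted (ascending): 1.8, 1.8, 3.4, 3.9, 3.9, 4.7
The 2 values of 1.8 share dense rank 1.
The 2 values of 3.9 share dense rank 3.
Remaining distinct values take the next consecutive integers.
Batch Y values → pooled ranks: 3.9→3, 1.8→1, 1.8→1, 4.7→4
Rank sum = 3 + 1 + 1 + 4 = 9

9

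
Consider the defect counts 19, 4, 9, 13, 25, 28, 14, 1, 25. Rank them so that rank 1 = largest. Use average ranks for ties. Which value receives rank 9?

Sorted (descending): 28, 25, 25, 19, 14, 13, 9, 4, 1
The 2 values of 25 occupy positions 2–3 → average rank (2+3)/2 = 2.5.
Rank 9 → value 1.

1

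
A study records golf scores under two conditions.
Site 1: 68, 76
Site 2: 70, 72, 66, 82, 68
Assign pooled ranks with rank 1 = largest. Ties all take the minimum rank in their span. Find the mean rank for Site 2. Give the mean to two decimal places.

4.00

Sorted (descending): 82, 76, 72, 70, 68, 68, 66
The 2 values of 68 occupy positions 5–6 → each gets rank 5.
Site 2 values → pooled ranks: 70→4, 72→3, 66→7, 82→1, 68→5
Mean rank = (4 + 3 + 7 + 1 + 5) / 5 = 4.00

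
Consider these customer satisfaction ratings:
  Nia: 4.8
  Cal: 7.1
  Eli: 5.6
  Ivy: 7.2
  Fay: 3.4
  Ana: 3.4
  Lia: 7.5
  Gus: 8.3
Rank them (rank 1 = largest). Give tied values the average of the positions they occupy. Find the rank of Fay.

Sorted (descending): 8.3, 7.5, 7.2, 7.1, 5.6, 4.8, 3.4, 3.4
The 2 values of 3.4 occupy positions 7–8 → average rank (7+8)/2 = 7.5.
Fay has value 3.4 → rank 7.5.

7.5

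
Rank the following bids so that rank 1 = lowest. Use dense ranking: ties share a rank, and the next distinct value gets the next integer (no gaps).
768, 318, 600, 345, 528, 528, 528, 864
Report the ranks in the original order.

5, 1, 4, 2, 3, 3, 3, 6

Sorted (ascending): 318, 345, 528, 528, 528, 600, 768, 864
The 3 values of 528 share dense rank 3.
Remaining distinct values take the next consecutive integers.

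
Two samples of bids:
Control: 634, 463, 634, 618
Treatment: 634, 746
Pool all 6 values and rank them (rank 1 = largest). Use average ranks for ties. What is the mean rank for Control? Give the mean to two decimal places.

4.25

Sorted (descending): 746, 634, 634, 634, 618, 463
The 3 values of 634 occupy positions 2–4 → average rank 3.
Control values → pooled ranks: 634→3, 463→6, 634→3, 618→5
Mean rank = (3 + 6 + 3 + 5) / 4 = 4.25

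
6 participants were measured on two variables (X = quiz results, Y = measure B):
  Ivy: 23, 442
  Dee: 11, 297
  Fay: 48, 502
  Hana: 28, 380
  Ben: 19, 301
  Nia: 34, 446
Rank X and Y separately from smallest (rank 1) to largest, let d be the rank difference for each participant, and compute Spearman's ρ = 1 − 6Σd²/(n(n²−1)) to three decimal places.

Ranks of variable 1: 3, 1, 6, 4, 2, 5
Ranks of variable 2: 4, 1, 6, 3, 2, 5
d = r₁ − r₂: -1, 0, 0, 1, 0, 0
d²: 1, 0, 0, 1, 0, 0; Σd² = 2
ρ = 1 − 6·2/(6·35) = 1 − 12/210 = 0.943

0.943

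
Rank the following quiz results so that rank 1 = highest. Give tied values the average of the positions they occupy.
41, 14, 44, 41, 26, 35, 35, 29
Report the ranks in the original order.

2.5, 8, 1, 2.5, 7, 4.5, 4.5, 6

Sorted (descending): 44, 41, 41, 35, 35, 29, 26, 14
The 2 values of 41 occupy positions 2–3 → average rank (2+3)/2 = 2.5.
The 2 values of 35 occupy positions 4–5 → average rank (4+5)/2 = 4.5.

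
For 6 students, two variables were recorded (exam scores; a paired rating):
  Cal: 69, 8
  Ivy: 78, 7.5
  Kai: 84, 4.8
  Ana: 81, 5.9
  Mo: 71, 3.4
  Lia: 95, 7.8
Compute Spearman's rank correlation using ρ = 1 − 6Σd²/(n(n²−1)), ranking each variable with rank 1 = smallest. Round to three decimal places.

Ranks of variable 1: 1, 3, 5, 4, 2, 6
Ranks of variable 2: 6, 4, 2, 3, 1, 5
d = r₁ − r₂: -5, -1, 3, 1, 1, 1
d²: 25, 1, 9, 1, 1, 1; Σd² = 38
ρ = 1 − 6·38/(6·35) = 1 − 228/210 = -0.086

-0.086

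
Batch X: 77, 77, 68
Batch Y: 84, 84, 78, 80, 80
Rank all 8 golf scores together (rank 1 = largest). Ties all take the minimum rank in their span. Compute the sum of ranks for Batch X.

20

Sorted (descending): 84, 84, 80, 80, 78, 77, 77, 68
The 2 values of 84 occupy positions 1–2 → each gets rank 1.
The 2 values of 80 occupy positions 3–4 → each gets rank 3.
The 2 values of 77 occupy positions 6–7 → each gets rank 6.
Batch X values → pooled ranks: 77→6, 77→6, 68→8
Rank sum = 6 + 6 + 8 = 20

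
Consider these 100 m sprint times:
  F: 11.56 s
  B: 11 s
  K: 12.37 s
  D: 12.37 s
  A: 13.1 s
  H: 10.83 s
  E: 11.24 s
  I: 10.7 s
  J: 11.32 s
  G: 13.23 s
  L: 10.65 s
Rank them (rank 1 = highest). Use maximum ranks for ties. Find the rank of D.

4

Sorted (descending): 13.23, 13.1, 12.37, 12.37, 11.56, 11.32, 11.24, 11, 10.83, 10.7, 10.65
The 2 values of 12.37 occupy positions 3–4 → each gets rank 4.
D has value 12.37 s → rank 4.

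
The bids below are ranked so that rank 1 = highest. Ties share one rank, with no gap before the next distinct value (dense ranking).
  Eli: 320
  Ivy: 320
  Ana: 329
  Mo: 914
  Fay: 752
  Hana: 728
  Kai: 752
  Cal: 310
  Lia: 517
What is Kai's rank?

Sorted (descending): 914, 752, 752, 728, 517, 329, 320, 320, 310
The 2 values of 752 share dense rank 2.
The 2 values of 320 share dense rank 6.
Remaining distinct values take the next consecutive integers.
Kai has value 752 → rank 2.

2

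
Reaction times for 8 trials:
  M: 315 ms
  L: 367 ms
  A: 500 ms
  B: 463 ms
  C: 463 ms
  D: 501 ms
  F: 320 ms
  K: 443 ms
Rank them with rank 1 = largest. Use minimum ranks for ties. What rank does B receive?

3

Sorted (descending): 501, 500, 463, 463, 443, 367, 320, 315
The 2 values of 463 occupy positions 3–4 → each gets rank 3.
B has value 463 ms → rank 3.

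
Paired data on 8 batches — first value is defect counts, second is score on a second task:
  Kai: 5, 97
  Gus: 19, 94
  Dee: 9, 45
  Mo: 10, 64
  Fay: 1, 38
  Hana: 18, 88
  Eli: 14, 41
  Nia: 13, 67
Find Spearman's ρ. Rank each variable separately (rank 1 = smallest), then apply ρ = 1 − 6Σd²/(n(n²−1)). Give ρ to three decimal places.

0.357

Ranks of variable 1: 2, 8, 3, 4, 1, 7, 6, 5
Ranks of variable 2: 8, 7, 3, 4, 1, 6, 2, 5
d = r₁ − r₂: -6, 1, 0, 0, 0, 1, 4, 0
d²: 36, 1, 0, 0, 0, 1, 16, 0; Σd² = 54
ρ = 1 − 6·54/(8·63) = 1 − 324/504 = 0.357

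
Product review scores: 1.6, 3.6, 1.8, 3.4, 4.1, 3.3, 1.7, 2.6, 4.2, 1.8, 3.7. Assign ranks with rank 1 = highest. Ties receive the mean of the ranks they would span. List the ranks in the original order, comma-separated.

11, 4, 8.5, 5, 2, 6, 10, 7, 1, 8.5, 3

Sorted (descending): 4.2, 4.1, 3.7, 3.6, 3.4, 3.3, 2.6, 1.8, 1.8, 1.7, 1.6
The 2 values of 1.8 occupy positions 8–9 → average rank (8+9)/2 = 8.5.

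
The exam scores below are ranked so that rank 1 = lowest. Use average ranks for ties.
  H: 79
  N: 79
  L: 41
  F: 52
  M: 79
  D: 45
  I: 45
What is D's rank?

Sorted (ascending): 41, 45, 45, 52, 79, 79, 79
The 2 values of 45 occupy positions 2–3 → average rank (2+3)/2 = 2.5.
The 3 values of 79 occupy positions 5–7 → average rank 6.
D has value 45 → rank 2.5.

2.5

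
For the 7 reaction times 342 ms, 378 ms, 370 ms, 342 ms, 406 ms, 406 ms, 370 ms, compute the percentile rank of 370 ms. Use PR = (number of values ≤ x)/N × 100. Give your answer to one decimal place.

57.1

N = 7.
Strictly below 370: 2. Equal to 370: 2.
PR = 4/7 × 100 = 57.1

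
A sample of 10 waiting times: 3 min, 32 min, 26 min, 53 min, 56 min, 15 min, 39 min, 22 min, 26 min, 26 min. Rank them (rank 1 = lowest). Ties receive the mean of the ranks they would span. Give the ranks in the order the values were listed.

Sorted (ascending): 3, 15, 22, 26, 26, 26, 32, 39, 53, 56
The 3 values of 26 occupy positions 4–6 → average rank 5.

1, 7, 5, 9, 10, 2, 8, 3, 5, 5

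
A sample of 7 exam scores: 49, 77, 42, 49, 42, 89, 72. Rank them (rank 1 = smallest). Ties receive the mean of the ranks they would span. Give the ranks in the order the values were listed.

Sorted (ascending): 42, 42, 49, 49, 72, 77, 89
The 2 values of 42 occupy positions 1–2 → average rank (1+2)/2 = 1.5.
The 2 values of 49 occupy positions 3–4 → average rank (3+4)/2 = 3.5.

3.5, 6, 1.5, 3.5, 1.5, 7, 5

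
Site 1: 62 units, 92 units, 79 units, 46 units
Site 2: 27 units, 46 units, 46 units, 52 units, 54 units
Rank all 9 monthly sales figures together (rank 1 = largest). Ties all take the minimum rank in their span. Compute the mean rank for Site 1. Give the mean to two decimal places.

3.00

Sorted (descending): 92, 79, 62, 54, 52, 46, 46, 46, 27
The 3 values of 46 occupy positions 6–8 → each gets rank 6.
Site 1 values → pooled ranks: 62→3, 92→1, 79→2, 46→6
Mean rank = (3 + 1 + 2 + 6) / 4 = 3.00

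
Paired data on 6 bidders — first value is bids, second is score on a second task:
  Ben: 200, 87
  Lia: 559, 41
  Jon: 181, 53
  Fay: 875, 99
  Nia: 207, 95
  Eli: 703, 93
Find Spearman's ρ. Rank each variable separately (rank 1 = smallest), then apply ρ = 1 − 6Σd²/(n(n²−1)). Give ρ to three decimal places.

Ranks of variable 1: 2, 4, 1, 6, 3, 5
Ranks of variable 2: 3, 1, 2, 6, 5, 4
d = r₁ − r₂: -1, 3, -1, 0, -2, 1
d²: 1, 9, 1, 0, 4, 1; Σd² = 16
ρ = 1 − 6·16/(6·35) = 1 − 96/210 = 0.543

0.543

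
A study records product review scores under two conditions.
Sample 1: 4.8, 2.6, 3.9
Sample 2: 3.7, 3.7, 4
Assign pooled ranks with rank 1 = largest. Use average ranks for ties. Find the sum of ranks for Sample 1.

10

Sorted (descending): 4.8, 4, 3.9, 3.7, 3.7, 2.6
The 2 values of 3.7 occupy positions 4–5 → average rank (4+5)/2 = 4.5.
Sample 1 values → pooled ranks: 4.8→1, 2.6→6, 3.9→3
Rank sum = 1 + 6 + 3 = 10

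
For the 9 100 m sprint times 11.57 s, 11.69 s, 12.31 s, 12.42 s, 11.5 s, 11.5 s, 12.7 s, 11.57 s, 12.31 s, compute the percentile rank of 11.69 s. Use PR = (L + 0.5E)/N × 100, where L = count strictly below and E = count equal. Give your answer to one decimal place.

50.0

N = 9.
Strictly below 11.69: 4. Equal to 11.69: 1.
PR = (4 + 0.5·1)/9 × 100 = 50.0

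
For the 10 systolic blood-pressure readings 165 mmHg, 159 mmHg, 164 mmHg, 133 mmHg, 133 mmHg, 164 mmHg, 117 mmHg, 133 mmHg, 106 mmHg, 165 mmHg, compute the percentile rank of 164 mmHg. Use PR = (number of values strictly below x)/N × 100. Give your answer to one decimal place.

N = 10.
Strictly below 164: 6. Equal to 164: 2.
PR = 6/10 × 100 = 60.0

60.0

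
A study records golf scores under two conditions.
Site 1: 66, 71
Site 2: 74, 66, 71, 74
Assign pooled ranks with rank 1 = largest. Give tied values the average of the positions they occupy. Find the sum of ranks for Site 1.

9

Sorted (descending): 74, 74, 71, 71, 66, 66
The 2 values of 74 occupy positions 1–2 → average rank (1+2)/2 = 1.5.
The 2 values of 71 occupy positions 3–4 → average rank (3+4)/2 = 3.5.
The 2 values of 66 occupy positions 5–6 → average rank (5+6)/2 = 5.5.
Site 1 values → pooled ranks: 66→5.5, 71→3.5
Rank sum = 5.5 + 3.5 = 9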